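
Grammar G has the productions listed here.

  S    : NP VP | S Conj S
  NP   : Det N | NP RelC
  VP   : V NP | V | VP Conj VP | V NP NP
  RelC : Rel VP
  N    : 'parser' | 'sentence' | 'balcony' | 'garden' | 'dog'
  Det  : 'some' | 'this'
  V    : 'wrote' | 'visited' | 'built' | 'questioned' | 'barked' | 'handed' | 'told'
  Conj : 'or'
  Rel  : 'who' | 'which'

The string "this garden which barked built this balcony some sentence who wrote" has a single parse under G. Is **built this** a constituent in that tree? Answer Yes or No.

[S [NP [NP [Det this] [N garden]] [RelC [Rel which] [VP [V barked]]]] [VP [V built] [NP [Det this] [N balcony]] [NP [NP [Det some] [N sentence]] [RelC [Rel who] [VP [V wrote]]]]]]
The smallest constituent containing 'built this' is the VP spanning 'built this balcony some sentence who wrote'; no single node in the tree dominates exactly the given words.

No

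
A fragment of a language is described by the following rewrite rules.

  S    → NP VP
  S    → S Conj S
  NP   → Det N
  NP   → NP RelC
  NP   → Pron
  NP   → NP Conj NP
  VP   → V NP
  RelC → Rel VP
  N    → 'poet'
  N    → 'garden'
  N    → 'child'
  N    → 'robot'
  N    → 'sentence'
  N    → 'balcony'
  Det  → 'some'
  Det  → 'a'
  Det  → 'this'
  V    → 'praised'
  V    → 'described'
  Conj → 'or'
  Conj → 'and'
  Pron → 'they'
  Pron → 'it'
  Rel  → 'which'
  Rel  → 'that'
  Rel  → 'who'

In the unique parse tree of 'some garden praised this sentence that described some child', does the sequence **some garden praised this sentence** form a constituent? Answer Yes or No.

[S [NP [Det some] [N garden]] [VP [V praised] [NP [NP [Det this] [N sentence]] [RelC [Rel that] [VP [V described] [NP [Det some] [N child]]]]]]]
The smallest constituent containing 'some garden praised this sentence' is the S spanning 'some garden praised this sentence that described some child'; no single node in the tree dominates exactly the given words.

No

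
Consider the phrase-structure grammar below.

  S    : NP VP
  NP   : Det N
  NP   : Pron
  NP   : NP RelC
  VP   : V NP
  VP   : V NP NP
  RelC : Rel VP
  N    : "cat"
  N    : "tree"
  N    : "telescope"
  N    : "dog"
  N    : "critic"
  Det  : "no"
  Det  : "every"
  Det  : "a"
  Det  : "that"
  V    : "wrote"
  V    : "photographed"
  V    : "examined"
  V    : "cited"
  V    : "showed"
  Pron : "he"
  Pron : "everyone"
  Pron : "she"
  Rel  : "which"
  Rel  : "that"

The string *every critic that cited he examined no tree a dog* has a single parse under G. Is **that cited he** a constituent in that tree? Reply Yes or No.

Yes

[S [NP [NP [Det every] [N critic]] [RelC [Rel that] [VP [V cited] [NP [Pron he]]]]] [VP [V examined] [NP [Det no] [N tree]] [NP [Det a] [N dog]]]]
The words 'that cited he' are exhaustively dominated by a single RelC node (built by RelC → Rel VP), so they form a constituent.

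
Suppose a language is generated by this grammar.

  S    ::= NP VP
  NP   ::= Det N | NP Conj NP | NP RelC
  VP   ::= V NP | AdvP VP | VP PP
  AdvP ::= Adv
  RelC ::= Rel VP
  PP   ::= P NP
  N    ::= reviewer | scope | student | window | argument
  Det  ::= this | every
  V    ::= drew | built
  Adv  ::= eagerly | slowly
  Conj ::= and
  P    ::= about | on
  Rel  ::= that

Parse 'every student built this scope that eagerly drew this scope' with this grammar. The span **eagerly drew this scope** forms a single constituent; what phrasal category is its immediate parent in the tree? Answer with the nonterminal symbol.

S
  NP
    Det: every
    N: student
  VP
    V: built
    NP
      NP
        Det: this
        N: scope
      RelC
        Rel: that
        VP
          AdvP
            Adv: eagerly
          VP
            V: drew
            NP
              Det: this
              N: scope
The span 'eagerly drew this scope' is the VP node built by VP → AdvP VP.
Its mother is the RelC built by RelC → Rel VP.

RelC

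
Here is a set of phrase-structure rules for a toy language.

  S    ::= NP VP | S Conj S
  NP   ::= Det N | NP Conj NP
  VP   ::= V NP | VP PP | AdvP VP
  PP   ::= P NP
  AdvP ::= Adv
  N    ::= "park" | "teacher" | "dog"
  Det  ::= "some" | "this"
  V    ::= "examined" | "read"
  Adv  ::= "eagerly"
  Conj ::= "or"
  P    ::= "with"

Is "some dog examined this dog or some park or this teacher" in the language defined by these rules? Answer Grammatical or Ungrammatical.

[S [NP [Det some] [N dog]] [VP [V examined] [NP [NP [Det this] [N dog]] [Conj or] [NP [NP [Det some] [N park]] [Conj or] [NP [Det this] [N teacher]]]]]]
Each bracket corresponds to one application of a listed rule, so the string is derivable from S.

Grammatical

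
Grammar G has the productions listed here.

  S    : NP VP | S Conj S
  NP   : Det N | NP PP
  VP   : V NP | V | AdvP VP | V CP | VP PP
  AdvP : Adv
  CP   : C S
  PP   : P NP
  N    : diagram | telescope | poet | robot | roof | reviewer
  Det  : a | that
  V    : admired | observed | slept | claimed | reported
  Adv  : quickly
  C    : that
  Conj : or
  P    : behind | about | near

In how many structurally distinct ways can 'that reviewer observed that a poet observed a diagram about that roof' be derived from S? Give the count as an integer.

Two of the 3 distinct bracketings:
[S [NP [Det that] [N reviewer]] [VP [V observed] [CP [C that] [S [NP [Det a] [N poet]] [VP [V observed] [NP [NP [Det a] [N diagram]] [PP [P about] [NP [Det that] [N roof]]]]]]]]]
[S [NP [Det that] [N reviewer]] [VP [V observed] [CP [C that] [S [NP [Det a] [N poet]] [VP [VP [V observed] [NP [Det a] [N diagram]]] [PP [P about] [NP [Det that] [N roof]]]]]]]]
The difference turns on whether NP → NP PP is used at the relevant span, versus an alternative expansion of NP.

3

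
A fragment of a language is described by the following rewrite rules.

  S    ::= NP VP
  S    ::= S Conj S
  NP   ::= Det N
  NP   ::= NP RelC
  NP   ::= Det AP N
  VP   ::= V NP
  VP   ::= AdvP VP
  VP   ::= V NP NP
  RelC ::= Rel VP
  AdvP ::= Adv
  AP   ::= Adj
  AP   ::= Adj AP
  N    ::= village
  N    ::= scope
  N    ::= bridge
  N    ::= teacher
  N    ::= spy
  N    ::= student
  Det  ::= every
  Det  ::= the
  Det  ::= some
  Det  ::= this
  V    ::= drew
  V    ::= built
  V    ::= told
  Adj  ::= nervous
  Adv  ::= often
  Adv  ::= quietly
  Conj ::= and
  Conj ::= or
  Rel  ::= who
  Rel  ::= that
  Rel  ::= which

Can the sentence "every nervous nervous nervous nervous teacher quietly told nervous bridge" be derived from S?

A V word can never sit immediately before an Adj word in any string this grammar generates, so the substring 'told nervous' rules out a derivation.

Ungrammatical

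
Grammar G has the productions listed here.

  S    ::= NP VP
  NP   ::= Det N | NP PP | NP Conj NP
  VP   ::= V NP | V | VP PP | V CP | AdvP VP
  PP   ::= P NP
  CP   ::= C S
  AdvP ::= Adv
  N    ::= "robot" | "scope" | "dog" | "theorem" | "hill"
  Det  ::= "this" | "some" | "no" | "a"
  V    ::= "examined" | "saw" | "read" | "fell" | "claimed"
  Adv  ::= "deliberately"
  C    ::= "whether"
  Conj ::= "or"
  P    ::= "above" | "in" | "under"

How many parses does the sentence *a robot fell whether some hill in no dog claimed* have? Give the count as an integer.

1

[S [NP [Det a] [N robot]] [VP [V fell] [CP [C whether] [S [NP [NP [Det some] [N hill]] [PP [P in] [NP [Det no] [N dog]]]] [VP [V claimed]]]]]]
No rule offers an alternative attachment or grouping for any span, so this is the only derivation.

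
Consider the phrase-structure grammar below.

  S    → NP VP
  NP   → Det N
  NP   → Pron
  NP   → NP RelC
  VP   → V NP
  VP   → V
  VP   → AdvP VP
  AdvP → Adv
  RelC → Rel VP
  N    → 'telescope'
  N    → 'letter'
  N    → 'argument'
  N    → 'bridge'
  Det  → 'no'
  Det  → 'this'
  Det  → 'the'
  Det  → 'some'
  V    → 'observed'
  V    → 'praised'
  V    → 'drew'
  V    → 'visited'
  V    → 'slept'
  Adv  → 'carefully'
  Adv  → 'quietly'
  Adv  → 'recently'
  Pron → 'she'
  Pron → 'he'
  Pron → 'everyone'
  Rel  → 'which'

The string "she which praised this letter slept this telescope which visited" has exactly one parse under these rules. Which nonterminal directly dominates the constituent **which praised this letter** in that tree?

NP

S
  NP
    NP
      Pron: she
    RelC
      Rel: which
      VP
        V: praised
        NP
          Det: this
          N: letter
  VP
    V: slept
    NP
      NP
        Det: this
        N: telescope
      RelC
        Rel: which
        VP
          V: visited
The span 'which praised this letter' is the RelC node built by RelC → Rel VP.
Its mother is the NP built by NP → NP RelC.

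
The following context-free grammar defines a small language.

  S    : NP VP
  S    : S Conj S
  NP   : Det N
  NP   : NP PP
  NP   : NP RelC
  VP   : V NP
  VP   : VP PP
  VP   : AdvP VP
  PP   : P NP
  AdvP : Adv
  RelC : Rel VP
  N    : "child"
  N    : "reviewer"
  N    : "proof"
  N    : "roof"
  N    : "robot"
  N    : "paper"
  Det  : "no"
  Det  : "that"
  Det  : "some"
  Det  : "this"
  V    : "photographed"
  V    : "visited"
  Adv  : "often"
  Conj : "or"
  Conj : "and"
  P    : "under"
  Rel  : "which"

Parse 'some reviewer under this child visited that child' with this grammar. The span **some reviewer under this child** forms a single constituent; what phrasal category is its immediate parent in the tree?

[S [NP [NP [Det some] [N reviewer]] [PP [P under] [NP [Det this] [N child]]]] [VP [V visited] [NP [Det that] [N child]]]]
The span 'some reviewer under this child' is the NP node built by NP → NP PP.
Its mother is the S built by S → NP VP.

S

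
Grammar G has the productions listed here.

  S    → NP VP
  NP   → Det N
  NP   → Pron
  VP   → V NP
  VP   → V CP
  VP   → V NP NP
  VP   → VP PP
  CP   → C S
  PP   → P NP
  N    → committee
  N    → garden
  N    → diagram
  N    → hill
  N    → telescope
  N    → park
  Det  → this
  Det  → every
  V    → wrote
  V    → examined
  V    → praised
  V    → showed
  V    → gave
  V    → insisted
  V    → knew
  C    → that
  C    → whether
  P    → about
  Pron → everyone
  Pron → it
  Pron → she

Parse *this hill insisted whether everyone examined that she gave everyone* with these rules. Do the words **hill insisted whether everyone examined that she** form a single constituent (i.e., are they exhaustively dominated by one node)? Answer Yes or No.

No

[S [NP [Det this] [N hill]] [VP [V insisted] [CP [C whether] [S [NP [Pron everyone]] [VP [V examined] [CP [C that] [S [NP [Pron she]] [VP [V gave] [NP [Pron everyone]]]]]]]]]]
The smallest constituent containing 'hill insisted whether everyone examined that she' is the S spanning 'this hill insisted whether everyone examined that she gave everyone'; no single node in the tree dominates exactly the given words.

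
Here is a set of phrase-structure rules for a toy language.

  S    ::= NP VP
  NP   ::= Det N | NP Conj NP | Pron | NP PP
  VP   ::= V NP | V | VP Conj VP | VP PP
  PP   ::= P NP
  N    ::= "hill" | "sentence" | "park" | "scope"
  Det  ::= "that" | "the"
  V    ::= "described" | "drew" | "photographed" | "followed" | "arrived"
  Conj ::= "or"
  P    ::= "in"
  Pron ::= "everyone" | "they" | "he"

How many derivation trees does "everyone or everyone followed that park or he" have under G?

[S [NP [NP [Pron everyone]] [Conj or] [NP [Pron everyone]]] [VP [V followed] [NP [NP [Det that] [N park]] [Conj or] [NP [Pron he]]]]]
No rule offers an alternative attachment or grouping for any span, so this is the only derivation.

1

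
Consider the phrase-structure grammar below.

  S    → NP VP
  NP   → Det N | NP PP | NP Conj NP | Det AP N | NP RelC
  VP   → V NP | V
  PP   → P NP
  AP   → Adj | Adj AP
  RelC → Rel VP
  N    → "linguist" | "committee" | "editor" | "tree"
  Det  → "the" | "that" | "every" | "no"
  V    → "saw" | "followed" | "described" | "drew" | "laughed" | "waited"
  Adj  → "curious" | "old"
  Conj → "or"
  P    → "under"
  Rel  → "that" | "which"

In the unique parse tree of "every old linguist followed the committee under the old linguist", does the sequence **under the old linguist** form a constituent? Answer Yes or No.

Yes

[S [NP [Det every] [AP [Adj old]] [N linguist]] [VP [V followed] [NP [NP [Det the] [N committee]] [PP [P under] [NP [Det the] [AP [Adj old]] [N linguist]]]]]]
The words 'under the old linguist' are exhaustively dominated by a single PP node (built by PP → P NP), so they form a constituent.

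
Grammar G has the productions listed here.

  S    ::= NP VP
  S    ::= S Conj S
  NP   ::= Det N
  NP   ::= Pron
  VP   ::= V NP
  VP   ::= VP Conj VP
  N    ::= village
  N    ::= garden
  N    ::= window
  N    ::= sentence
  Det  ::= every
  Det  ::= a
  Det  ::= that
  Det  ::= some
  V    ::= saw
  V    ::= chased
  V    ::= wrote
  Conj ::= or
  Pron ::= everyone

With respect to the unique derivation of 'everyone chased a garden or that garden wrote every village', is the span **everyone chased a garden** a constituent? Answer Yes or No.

[S [S [NP [Pron everyone]] [VP [V chased] [NP [Det a] [N garden]]]] [Conj or] [S [NP [Det that] [N garden]] [VP [V wrote] [NP [Det every] [N village]]]]]
The words 'everyone chased a garden' are exhaustively dominated by a single S node (built by S → NP VP), so they form a constituent.

Yes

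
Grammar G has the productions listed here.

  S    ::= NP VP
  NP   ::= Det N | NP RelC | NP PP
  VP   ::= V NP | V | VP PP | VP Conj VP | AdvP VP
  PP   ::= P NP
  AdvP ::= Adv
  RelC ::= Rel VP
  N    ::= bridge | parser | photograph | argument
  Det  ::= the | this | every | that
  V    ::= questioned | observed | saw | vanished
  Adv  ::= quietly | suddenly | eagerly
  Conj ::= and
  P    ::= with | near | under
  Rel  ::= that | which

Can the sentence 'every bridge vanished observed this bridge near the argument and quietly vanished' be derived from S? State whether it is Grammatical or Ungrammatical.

Ungrammatical

For S → NP VP, the only prefix that parses as NP is 'every bridge', but the remainder 'vanished observed this bridge near the argument and quietly vanished' is not a VP under these rules.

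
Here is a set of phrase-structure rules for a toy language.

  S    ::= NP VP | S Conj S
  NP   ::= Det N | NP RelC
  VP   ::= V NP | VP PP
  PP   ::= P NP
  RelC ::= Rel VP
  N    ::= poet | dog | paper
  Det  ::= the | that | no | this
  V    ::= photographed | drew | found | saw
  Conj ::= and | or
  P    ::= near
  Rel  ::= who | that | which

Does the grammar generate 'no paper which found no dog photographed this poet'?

Grammatical

[S [NP [NP [Det no] [N paper]] [RelC [Rel which] [VP [V found] [NP [Det no] [N dog]]]]] [VP [V photographed] [NP [Det this] [N poet]]]]
The bracketing above is licensed at every node by one of the given productions, with S at the root.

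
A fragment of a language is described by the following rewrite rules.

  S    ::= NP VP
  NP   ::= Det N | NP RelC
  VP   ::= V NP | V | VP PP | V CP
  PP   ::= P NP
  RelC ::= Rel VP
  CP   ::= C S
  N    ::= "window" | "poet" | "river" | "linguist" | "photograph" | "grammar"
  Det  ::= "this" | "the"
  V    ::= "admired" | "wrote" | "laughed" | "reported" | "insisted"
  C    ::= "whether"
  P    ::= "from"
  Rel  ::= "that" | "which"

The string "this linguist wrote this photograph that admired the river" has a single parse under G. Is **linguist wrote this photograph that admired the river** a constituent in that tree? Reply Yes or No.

[S [NP [Det this] [N linguist]] [VP [V wrote] [NP [NP [Det this] [N photograph]] [RelC [Rel that] [VP [V admired] [NP [Det the] [N river]]]]]]]
The smallest constituent containing 'linguist wrote this photograph that admired the river' is the S spanning 'this linguist wrote this photograph that admired the river'; no single node in the tree dominates exactly the given words.

No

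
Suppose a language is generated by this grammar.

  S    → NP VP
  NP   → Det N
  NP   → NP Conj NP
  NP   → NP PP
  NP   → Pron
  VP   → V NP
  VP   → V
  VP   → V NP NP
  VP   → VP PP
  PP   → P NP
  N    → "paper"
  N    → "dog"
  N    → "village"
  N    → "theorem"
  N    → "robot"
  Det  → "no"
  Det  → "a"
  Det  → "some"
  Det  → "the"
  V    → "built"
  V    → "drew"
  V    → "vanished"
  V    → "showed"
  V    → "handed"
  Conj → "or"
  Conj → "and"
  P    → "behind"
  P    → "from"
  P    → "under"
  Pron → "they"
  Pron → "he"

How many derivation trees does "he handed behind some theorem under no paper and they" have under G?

Two of the 3 distinct bracketings:
[S [NP [Pron he]] [VP [VP [V handed]] [PP [P behind] [NP [NP [NP [Det some] [N theorem]] [PP [P under] [NP [Det no] [N paper]]]] [Conj and] [NP [Pron they]]]]]]
[S [NP [Pron he]] [VP [VP [V handed]] [PP [P behind] [NP [NP [Det some] [N theorem]] [PP [P under] [NP [NP [Det no] [N paper]] [Conj and] [NP [Pron they]]]]]]]]
The trees differ in how a recursive rule is bracketed over the same span.

3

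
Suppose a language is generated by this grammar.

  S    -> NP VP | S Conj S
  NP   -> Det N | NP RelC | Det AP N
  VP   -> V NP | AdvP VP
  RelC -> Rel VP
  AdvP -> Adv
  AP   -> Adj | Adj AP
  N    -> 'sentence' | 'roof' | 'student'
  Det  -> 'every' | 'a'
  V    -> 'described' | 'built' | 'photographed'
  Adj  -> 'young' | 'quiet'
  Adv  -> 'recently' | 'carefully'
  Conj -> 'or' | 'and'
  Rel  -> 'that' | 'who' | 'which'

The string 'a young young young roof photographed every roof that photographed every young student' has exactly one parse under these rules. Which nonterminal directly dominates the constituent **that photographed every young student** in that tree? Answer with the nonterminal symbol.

NP

[S [NP [Det a] [AP [Adj young] [AP [Adj young] [AP [Adj young]]]] [N roof]] [VP [V photographed] [NP [NP [Det every] [N roof]] [RelC [Rel that] [VP [V photographed] [NP [Det every] [AP [Adj young]] [N student]]]]]]]
The span 'that photographed every young student' is the RelC node built by RelC → Rel VP.
Its mother is the NP built by NP → NP RelC.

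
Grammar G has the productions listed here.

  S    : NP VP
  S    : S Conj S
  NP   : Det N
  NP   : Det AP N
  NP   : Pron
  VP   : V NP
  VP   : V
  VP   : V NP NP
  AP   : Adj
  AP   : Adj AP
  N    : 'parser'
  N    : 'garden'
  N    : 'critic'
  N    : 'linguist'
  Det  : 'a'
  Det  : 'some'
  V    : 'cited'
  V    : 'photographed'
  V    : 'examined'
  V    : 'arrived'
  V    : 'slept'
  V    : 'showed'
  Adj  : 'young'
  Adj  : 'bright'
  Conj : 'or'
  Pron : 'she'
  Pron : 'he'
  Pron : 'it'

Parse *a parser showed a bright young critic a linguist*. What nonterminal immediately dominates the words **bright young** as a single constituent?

AP

S
  NP
    Det: a
    N: parser
  VP
    V: showed
    NP
      Det: a
      AP
        Adj: bright
        AP
          Adj: young
      N: critic
    NP
      Det: a
      N: linguist
The span 'bright young' is the AP node built by AP → Adj AP.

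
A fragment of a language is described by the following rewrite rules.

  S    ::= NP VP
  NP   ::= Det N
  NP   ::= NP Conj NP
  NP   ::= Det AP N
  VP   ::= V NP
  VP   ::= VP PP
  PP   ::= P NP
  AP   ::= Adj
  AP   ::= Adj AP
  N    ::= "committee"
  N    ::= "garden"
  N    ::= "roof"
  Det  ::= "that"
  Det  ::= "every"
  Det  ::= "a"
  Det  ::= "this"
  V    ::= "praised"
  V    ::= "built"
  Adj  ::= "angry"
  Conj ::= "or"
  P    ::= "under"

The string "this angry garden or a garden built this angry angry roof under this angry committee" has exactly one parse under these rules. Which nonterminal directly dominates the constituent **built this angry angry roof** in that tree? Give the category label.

VP

[S [NP [NP [Det this] [AP [Adj angry]] [N garden]] [Conj or] [NP [Det a] [N garden]]] [VP [VP [V built] [NP [Det this] [AP [Adj angry] [AP [Adj angry]]] [N roof]]] [PP [P under] [NP [Det this] [AP [Adj angry]] [N committee]]]]]
The span 'built this angry angry roof' is the VP node built by VP → V NP.
Its mother is the VP built by VP → VP PP.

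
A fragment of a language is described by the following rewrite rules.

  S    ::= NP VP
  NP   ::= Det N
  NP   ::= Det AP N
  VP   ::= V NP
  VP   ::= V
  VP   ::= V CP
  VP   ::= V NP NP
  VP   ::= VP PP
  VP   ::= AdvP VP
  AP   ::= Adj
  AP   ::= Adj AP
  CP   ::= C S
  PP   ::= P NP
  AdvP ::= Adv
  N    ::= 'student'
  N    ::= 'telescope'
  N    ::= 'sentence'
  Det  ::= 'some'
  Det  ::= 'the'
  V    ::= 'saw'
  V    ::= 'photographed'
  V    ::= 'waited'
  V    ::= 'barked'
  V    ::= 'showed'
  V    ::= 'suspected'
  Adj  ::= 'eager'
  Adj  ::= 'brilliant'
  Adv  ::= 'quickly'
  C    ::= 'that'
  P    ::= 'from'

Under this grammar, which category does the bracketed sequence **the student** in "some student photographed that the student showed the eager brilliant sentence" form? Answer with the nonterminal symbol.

NP

[S [NP [Det some] [N student]] [VP [V photographed] [CP [C that] [S [NP [Det the] [N student]] [VP [V showed] [NP [Det the] [AP [Adj eager] [AP [Adj brilliant]]] [N sentence]]]]]]]
The span 'the student' is the NP node built by NP → Det N.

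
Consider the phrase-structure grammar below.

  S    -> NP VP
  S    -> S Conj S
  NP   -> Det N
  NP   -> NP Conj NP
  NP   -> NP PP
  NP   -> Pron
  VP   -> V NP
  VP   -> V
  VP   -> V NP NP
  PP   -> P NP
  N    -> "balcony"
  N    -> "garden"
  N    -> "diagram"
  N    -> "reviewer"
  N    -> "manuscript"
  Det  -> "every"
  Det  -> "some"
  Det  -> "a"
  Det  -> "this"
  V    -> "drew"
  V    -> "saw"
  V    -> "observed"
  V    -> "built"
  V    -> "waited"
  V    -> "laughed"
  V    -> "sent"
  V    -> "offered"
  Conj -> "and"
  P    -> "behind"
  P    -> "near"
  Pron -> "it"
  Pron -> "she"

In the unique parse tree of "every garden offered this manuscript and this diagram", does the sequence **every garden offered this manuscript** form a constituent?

[S [NP [Det every] [N garden]] [VP [V offered] [NP [NP [Det this] [N manuscript]] [Conj and] [NP [Det this] [N diagram]]]]]
The smallest constituent containing 'every garden offered this manuscript' is the S spanning 'every garden offered this manuscript and this diagram'; no single node in the tree dominates exactly the given words.

No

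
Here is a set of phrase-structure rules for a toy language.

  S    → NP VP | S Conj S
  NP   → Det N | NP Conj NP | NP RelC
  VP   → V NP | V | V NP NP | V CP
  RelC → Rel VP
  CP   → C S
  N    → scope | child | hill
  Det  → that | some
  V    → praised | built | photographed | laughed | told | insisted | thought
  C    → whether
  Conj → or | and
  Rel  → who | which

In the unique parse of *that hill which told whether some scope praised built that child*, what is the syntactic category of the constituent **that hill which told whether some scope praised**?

NP

S
  NP
    NP
      Det: that
      N: hill
    RelC
      Rel: which
      VP
        V: told
        CP
          C: whether
          S
            NP
              Det: some
              N: scope
            VP
              V: praised
  VP
    V: built
    NP
      Det: that
      N: child
The span 'that hill which told whether some scope praised' is the NP node built by NP → NP RelC.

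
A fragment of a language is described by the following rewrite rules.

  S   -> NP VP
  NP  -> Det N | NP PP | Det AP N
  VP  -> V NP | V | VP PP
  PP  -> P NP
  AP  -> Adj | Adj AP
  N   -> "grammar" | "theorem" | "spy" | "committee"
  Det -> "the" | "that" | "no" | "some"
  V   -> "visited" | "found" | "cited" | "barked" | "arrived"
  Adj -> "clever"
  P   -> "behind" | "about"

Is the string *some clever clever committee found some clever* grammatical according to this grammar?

For S → NP VP, the only prefix that parses as NP is 'some clever clever committee', but the remainder 'found some clever' is not a VP under these rules.

Ungrammatical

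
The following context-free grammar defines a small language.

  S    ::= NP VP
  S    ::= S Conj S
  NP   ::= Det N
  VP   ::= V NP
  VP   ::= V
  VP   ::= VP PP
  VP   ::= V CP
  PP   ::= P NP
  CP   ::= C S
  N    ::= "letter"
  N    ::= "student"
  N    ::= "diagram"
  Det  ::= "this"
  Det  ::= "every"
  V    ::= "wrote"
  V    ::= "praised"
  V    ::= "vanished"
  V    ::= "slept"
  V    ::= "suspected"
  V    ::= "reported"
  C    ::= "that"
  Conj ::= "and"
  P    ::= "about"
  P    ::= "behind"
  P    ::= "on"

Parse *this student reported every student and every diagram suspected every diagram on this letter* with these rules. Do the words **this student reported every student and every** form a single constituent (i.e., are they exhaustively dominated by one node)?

No

[S [S [NP [Det this] [N student]] [VP [V reported] [NP [Det every] [N student]]]] [Conj and] [S [NP [Det every] [N diagram]] [VP [VP [V suspected] [NP [Det every] [N diagram]]] [PP [P on] [NP [Det this] [N letter]]]]]]
The smallest constituent containing 'this student reported every student and every' is the S spanning 'this student reported every student and every diagram suspected every diagram on this letter'; no single node in the tree dominates exactly the given words.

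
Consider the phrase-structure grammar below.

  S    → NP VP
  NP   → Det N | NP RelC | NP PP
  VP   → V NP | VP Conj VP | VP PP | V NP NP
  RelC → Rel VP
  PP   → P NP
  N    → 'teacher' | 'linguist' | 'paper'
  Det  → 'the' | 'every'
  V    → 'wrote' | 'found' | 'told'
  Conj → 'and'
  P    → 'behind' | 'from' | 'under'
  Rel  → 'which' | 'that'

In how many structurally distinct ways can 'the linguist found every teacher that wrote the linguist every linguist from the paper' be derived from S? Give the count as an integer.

6

Two of the 6 distinct bracketings:
[S [NP [Det the] [N linguist]] [VP [V found] [NP [NP [Det every] [N teacher]] [RelC [Rel that] [VP [VP [V wrote] [NP [Det the] [N linguist]] [NP [Det every] [N linguist]]] [PP [P from] [NP [Det the] [N paper]]]]]]]]
[S [NP [Det the] [N linguist]] [VP [V found] [NP [NP [Det every] [N teacher]] [RelC [Rel that] [VP [V wrote] [NP [Det the] [N linguist]] [NP [NP [Det every] [N linguist]] [PP [P from] [NP [Det the] [N paper]]]]]]]]]
The difference turns on whether NP → NP PP is used at the relevant span, versus an alternative expansion of NP.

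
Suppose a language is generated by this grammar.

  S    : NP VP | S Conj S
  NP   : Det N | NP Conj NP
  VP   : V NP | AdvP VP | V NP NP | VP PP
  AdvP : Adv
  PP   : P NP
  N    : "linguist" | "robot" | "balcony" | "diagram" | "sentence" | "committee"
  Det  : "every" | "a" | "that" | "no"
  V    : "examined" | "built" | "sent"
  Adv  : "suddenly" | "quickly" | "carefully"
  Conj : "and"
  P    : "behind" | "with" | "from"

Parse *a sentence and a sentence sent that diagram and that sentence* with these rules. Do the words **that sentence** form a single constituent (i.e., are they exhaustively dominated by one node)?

Yes

[S [NP [NP [Det a] [N sentence]] [Conj and] [NP [Det a] [N sentence]]] [VP [V sent] [NP [NP [Det that] [N diagram]] [Conj and] [NP [Det that] [N sentence]]]]]
The words 'that sentence' are exhaustively dominated by a single NP node (built by NP → Det N), so they form a constituent.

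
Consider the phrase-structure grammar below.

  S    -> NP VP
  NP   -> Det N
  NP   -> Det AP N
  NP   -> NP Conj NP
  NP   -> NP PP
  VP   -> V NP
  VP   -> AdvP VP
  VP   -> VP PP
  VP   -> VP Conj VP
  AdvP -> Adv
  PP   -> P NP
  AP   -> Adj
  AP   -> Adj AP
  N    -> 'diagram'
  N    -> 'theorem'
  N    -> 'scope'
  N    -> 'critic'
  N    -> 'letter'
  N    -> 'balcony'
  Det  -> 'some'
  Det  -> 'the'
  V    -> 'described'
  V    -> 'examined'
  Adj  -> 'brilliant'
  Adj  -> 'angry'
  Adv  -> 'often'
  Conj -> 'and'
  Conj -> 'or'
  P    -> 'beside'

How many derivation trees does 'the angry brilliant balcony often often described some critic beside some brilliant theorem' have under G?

Two of the 4 distinct bracketings:
[S [NP [Det the] [AP [Adj angry] [AP [Adj brilliant]]] [N balcony]] [VP [AdvP [Adv often]] [VP [AdvP [Adv often]] [VP [V described] [NP [NP [Det some] [N critic]] [PP [P beside] [NP [Det some] [AP [Adj brilliant]] [N theorem]]]]]]]]
[S [NP [Det the] [AP [Adj angry] [AP [Adj brilliant]]] [N balcony]] [VP [AdvP [Adv often]] [VP [AdvP [Adv often]] [VP [VP [V described] [NP [Det some] [N critic]]] [PP [P beside] [NP [Det some] [AP [Adj brilliant]] [N theorem]]]]]]]
The difference turns on whether NP → NP PP is used at the relevant span, versus an alternative expansion of NP.

4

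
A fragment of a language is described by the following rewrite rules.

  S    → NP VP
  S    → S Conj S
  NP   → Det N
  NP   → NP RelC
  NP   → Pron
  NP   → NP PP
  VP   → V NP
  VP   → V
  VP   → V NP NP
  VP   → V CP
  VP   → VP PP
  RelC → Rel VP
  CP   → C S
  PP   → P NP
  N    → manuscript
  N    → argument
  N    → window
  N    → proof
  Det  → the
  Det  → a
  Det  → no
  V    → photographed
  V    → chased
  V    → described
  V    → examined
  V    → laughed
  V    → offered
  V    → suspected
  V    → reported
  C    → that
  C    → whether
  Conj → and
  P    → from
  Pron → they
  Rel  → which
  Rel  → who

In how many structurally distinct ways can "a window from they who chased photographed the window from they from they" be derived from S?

Two of the 10 distinct bracketings:
[S [NP [NP [NP [Det a] [N window]] [PP [P from] [NP [Pron they]]]] [RelC [Rel who] [VP [V chased]]]] [VP [V photographed] [NP [NP [Det the] [N window]] [PP [P from] [NP [NP [Pron they]] [PP [P from] [NP [Pron they]]]]]]]]
[S [NP [NP [NP [Det a] [N window]] [PP [P from] [NP [Pron they]]]] [RelC [Rel who] [VP [V chased]]]] [VP [V photographed] [NP [NP [NP [Det the] [N window]] [PP [P from] [NP [Pron they]]]] [PP [P from] [NP [Pron they]]]]]]
The trees differ in how a recursive rule is bracketed over the same span.

10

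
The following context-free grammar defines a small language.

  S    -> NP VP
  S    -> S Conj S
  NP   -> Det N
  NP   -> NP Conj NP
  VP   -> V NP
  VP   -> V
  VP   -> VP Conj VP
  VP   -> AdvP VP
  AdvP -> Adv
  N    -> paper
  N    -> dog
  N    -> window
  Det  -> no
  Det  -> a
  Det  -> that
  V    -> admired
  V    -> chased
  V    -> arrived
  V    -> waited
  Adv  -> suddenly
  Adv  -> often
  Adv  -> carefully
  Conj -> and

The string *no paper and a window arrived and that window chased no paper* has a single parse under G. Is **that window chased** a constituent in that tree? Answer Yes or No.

[S [S [NP [NP [Det no] [N paper]] [Conj and] [NP [Det a] [N window]]] [VP [V arrived]]] [Conj and] [S [NP [Det that] [N window]] [VP [V chased] [NP [Det no] [N paper]]]]]
The smallest constituent containing 'that window chased' is the S spanning 'that window chased no paper'; no single node in the tree dominates exactly the given words.

No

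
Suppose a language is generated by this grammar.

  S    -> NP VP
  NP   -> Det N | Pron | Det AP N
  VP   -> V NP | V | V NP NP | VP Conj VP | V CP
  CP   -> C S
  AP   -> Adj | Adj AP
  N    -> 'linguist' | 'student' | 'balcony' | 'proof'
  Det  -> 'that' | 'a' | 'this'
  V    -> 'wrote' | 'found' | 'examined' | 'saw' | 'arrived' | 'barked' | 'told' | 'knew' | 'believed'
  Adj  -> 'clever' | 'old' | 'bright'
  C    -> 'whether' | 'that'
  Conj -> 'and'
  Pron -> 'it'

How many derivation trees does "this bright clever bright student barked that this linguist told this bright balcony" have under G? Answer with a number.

[S [NP [Det this] [AP [Adj bright] [AP [Adj clever] [AP [Adj bright]]]] [N student]] [VP [V barked] [CP [C that] [S [NP [Det this] [N linguist]] [VP [V told] [NP [Det this] [AP [Adj bright]] [N balcony]]]]]]]
No rule offers an alternative attachment or grouping for any span, so this is the only derivation.

1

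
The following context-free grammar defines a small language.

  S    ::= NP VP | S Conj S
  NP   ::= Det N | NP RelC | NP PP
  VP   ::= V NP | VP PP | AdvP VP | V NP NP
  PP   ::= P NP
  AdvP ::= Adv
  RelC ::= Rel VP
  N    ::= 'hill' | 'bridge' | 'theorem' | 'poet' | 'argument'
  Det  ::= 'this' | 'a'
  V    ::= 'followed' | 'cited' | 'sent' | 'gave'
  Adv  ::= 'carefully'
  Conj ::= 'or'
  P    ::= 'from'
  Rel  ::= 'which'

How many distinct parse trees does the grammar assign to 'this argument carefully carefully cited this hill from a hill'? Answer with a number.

Two of the 4 distinct bracketings:
[S [NP [Det this] [N argument]] [VP [VP [AdvP [Adv carefully]] [VP [AdvP [Adv carefully]] [VP [V cited] [NP [Det this] [N hill]]]]] [PP [P from] [NP [Det a] [N hill]]]]]
[S [NP [Det this] [N argument]] [VP [AdvP [Adv carefully]] [VP [VP [AdvP [Adv carefully]] [VP [V cited] [NP [Det this] [N hill]]]] [PP [P from] [NP [Det a] [N hill]]]]]]
The trees differ in how a recursive rule is bracketed over the same span.

4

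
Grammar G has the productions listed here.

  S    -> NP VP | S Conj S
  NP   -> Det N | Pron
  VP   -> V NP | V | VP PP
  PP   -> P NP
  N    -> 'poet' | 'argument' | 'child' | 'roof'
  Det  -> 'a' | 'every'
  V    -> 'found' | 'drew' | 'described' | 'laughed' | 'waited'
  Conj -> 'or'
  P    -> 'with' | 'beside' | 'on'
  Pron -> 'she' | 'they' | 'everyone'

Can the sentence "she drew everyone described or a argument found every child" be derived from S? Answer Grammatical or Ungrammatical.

For S → NP VP, the only prefix that parses as NP is 'she', but the remainder 'drew everyone described or a argument found every child' is not a VP under these rules. The alternative S rule S → S Conj S likewise has no satisfying split.

Ungrammatical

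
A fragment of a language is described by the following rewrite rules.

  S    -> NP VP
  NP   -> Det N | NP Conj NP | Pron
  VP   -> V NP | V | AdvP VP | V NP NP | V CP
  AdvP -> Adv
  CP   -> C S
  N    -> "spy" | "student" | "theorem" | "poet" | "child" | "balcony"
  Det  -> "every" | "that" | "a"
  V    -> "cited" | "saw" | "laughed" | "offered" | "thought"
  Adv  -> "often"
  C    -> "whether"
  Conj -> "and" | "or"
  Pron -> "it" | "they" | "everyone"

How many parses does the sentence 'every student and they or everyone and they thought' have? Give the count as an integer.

5

Two of the 5 distinct bracketings:
[S [NP [NP [Det every] [N student]] [Conj and] [NP [NP [Pron they]] [Conj or] [NP [NP [Pron everyone]] [Conj and] [NP [Pron they]]]]] [VP [V thought]]]
[S [NP [NP [Det every] [N student]] [Conj and] [NP [NP [NP [Pron they]] [Conj or] [NP [Pron everyone]]] [Conj and] [NP [Pron they]]]] [VP [V thought]]]
The trees differ in how a recursive rule is bracketed over the same span.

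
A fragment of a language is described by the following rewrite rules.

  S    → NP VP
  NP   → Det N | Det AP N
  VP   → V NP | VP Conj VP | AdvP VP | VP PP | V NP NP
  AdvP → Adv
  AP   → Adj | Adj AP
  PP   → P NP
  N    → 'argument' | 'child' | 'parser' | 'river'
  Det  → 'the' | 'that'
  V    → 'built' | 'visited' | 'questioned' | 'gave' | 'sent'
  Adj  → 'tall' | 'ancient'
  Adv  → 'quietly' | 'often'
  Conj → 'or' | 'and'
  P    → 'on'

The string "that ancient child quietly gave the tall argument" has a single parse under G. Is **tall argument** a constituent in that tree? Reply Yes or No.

[S [NP [Det that] [AP [Adj ancient]] [N child]] [VP [AdvP [Adv quietly]] [VP [V gave] [NP [Det the] [AP [Adj tall]] [N argument]]]]]
The smallest constituent containing 'tall argument' is the NP spanning 'the tall argument'; no single node in the tree dominates exactly the given words.

No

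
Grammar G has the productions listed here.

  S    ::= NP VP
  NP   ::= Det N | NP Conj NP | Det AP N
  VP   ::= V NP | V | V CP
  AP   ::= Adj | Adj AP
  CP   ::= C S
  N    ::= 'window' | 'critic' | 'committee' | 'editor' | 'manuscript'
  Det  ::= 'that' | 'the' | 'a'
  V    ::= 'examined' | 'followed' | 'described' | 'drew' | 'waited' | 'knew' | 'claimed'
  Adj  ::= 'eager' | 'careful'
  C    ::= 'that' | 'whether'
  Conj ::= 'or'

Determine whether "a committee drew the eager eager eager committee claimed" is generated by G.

Ungrammatical

For S → NP VP, the only prefix that parses as NP is 'a committee', but the remainder 'drew the eager eager eager committee claimed' is not a VP under these rules.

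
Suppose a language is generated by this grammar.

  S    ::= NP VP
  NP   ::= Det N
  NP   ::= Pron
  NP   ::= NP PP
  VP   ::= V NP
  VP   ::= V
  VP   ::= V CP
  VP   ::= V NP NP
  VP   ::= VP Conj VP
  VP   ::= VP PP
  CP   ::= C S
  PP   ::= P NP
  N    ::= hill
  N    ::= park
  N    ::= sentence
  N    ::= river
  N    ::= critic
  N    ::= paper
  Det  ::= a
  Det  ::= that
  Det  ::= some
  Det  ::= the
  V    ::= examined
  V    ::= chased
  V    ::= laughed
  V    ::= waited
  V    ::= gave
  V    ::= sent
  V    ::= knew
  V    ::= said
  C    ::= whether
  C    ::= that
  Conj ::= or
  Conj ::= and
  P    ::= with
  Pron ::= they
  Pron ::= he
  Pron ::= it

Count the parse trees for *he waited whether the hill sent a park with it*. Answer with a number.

Two of the 3 distinct bracketings:
[S [NP [Pron he]] [VP [V waited] [CP [C whether] [S [NP [Det the] [N hill]] [VP [V sent] [NP [NP [Det a] [N park]] [PP [P with] [NP [Pron it]]]]]]]]]
[S [NP [Pron he]] [VP [V waited] [CP [C whether] [S [NP [Det the] [N hill]] [VP [VP [V sent] [NP [Det a] [N park]]] [PP [P with] [NP [Pron it]]]]]]]]
The difference turns on whether NP → NP PP is used at the relevant span, versus an alternative expansion of NP.

3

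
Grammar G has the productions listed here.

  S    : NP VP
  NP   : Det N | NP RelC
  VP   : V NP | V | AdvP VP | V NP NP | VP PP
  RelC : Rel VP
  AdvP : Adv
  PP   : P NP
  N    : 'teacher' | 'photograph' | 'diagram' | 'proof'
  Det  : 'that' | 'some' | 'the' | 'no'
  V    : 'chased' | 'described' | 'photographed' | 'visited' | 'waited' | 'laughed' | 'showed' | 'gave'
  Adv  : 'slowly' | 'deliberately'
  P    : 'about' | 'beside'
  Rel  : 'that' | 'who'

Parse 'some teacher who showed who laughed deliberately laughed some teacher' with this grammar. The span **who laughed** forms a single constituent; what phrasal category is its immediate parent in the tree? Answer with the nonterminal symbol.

NP

S
  NP
    NP
      NP
        Det: some
        N: teacher
      RelC
        Rel: who
        VP
          V: showed
    RelC
      Rel: who
      VP
        V: laughed
  VP
    AdvP
      Adv: deliberately
    VP
      V: laughed
      NP
        Det: some
        N: teacher
The span 'who laughed' is the RelC node built by RelC → Rel VP.
Its mother is the NP built by NP → NP RelC.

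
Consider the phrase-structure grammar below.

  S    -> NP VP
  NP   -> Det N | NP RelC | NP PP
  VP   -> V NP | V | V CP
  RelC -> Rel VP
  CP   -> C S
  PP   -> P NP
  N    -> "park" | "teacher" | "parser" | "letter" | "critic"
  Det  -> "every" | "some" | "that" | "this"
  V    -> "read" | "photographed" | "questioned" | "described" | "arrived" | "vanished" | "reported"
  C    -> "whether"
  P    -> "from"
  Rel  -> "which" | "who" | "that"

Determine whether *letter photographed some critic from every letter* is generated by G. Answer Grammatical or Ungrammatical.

For S → NP VP, no prefix of the string parses as an NP.

Ungrammatical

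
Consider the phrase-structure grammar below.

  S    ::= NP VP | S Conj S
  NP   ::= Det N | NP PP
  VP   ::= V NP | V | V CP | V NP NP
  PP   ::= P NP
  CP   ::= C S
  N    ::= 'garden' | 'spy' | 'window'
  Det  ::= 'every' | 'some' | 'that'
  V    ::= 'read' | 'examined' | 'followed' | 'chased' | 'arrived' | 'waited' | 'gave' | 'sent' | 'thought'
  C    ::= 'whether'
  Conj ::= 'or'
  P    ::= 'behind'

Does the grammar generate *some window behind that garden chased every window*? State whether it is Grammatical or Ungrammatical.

Grammatical

S
  NP
    NP
      Det: some
      N: window
    PP
      P: behind
      NP
        Det: that
        N: garden
  VP
    V: chased
    NP
      Det: every
      N: window
Each bracket corresponds to one application of a listed rule, so the string is derivable from S.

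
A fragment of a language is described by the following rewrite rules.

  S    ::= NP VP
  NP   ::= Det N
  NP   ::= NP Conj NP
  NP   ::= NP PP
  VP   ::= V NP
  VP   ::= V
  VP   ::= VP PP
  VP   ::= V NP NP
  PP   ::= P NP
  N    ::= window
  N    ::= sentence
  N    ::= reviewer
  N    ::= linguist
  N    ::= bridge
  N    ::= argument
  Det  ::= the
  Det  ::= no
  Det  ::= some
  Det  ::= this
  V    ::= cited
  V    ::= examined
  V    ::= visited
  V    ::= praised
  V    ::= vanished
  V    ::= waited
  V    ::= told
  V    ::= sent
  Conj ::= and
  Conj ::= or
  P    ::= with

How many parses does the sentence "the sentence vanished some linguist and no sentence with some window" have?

Two of the 3 distinct bracketings:
[S [NP [Det the] [N sentence]] [VP [V vanished] [NP [NP [Det some] [N linguist]] [Conj and] [NP [NP [Det no] [N sentence]] [PP [P with] [NP [Det some] [N window]]]]]]]
[S [NP [Det the] [N sentence]] [VP [V vanished] [NP [NP [NP [Det some] [N linguist]] [Conj and] [NP [Det no] [N sentence]]] [PP [P with] [NP [Det some] [N window]]]]]]
The trees differ in how a recursive rule is bracketed over the same span.

3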